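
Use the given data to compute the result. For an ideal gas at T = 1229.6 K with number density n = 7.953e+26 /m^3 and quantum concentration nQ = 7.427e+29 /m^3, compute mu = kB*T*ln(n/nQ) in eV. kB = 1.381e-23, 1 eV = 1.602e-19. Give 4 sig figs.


Step 1: n/nQ = 7.953e+26/7.427e+29 = 0.001071
Step 2: ln(n/nQ) = -6.839
Step 3: mu = kB*T*ln(n/nQ) = 1.698e-20*-6.839 = -1.161e-19 J
Step 4: Convert to eV: -1.161e-19/1.602e-19 = -0.725 eV

-0.725


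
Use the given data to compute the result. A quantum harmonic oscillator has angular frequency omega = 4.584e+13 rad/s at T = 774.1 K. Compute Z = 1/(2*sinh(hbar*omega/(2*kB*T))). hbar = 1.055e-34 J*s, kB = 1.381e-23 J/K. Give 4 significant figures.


Step 1: Compute x = hbar*omega/(kB*T) = 1.055e-34*4.584e+13/(1.381e-23*774.1) = 0.4524
Step 2: x/2 = 0.2262
Step 3: sinh(x/2) = 0.2281
Step 4: Z = 1/(2*0.2281) = 2.192

2.192


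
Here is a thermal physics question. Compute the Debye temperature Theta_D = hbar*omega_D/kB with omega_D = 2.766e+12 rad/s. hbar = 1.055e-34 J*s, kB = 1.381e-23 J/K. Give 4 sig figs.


Step 1: hbar*omega_D = 1.055e-34 * 2.766e+12 = 2.918e-22 J
Step 2: Theta_D = 2.918e-22 / 1.381e-23
Step 3: Theta_D = 21.13 K

21.13


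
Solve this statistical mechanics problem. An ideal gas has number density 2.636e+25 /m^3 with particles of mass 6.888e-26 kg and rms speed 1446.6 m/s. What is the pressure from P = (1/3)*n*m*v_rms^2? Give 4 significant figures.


Step 1: v_rms^2 = 1446.6^2 = 2.093e+06
Step 2: n*m = 2.636e+25*6.888e-26 = 1.816
Step 3: P = (1/3)*1.816*2.093e+06 = 1.267e+06 Pa

1.267e+06


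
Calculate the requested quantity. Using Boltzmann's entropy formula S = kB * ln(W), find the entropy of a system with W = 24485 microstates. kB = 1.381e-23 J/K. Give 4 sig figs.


Step 1: ln(W) = ln(24485) = 10.11
Step 2: S = kB * ln(W) = 1.381e-23 * 10.11
Step 3: S = 1.396e-22 J/K

1.396e-22


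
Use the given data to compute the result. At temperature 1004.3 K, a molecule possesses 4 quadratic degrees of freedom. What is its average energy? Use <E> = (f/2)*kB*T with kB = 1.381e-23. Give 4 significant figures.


Step 1: f/2 = 4/2 = 2
Step 2: kB*T = 1.381e-23 * 1004.3 = 1.387e-20
Step 3: <E> = 2 * 1.387e-20 = 2.774e-20 J

2.774e-20


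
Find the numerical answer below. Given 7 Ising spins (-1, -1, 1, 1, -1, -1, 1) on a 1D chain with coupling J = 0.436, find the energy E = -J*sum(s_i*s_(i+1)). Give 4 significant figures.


Step 1: Nearest-neighbor products: 1, -1, 1, -1, 1, -1
Step 2: Sum of products = 0
Step 3: E = -0.436 * 0 = 0

0


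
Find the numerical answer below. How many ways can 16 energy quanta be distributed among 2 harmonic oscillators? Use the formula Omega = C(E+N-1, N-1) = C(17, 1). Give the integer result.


Step 1: Use binomial coefficient C(17, 1)
Step 2: Numerator = 17! / 16!
Step 3: Denominator = 1!
Step 4: Omega = 17

17


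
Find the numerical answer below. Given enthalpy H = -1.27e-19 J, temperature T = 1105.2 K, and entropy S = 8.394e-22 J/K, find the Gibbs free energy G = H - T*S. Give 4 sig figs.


Step 1: T*S = 1105.2 * 8.394e-22 = 9.277e-19 J
Step 2: G = H - T*S = -1.27e-19 - 9.277e-19
Step 3: G = -1.055e-18 J

-1.055e-18


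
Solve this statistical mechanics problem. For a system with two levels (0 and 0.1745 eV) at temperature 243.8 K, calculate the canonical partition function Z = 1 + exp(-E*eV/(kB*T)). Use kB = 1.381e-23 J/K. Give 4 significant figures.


Step 1: Compute beta*E = E*eV/(kB*T) = 0.1745*1.602e-19/(1.381e-23*243.8) = 8.303
Step 2: exp(-beta*E) = exp(-8.303) = 0.0002478
Step 3: Z = 1 + 0.0002478 = 1

1


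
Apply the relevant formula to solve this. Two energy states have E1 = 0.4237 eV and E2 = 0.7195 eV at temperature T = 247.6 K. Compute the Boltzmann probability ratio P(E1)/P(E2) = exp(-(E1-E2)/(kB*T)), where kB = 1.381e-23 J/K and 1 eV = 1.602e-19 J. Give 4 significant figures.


Step 1: Compute energy difference dE = E1 - E2 = 0.4237 - 0.7195 = -0.2958 eV
Step 2: Convert to Joules: dE_J = -0.2958 * 1.602e-19 = -4.739e-20 J
Step 3: Compute exponent = -dE_J / (kB * T) = -(-4.739e-20) / (1.381e-23 * 247.6) = 13.86
Step 4: P(E1)/P(E2) = exp(13.86) = 1.044e+06

1.044e+06


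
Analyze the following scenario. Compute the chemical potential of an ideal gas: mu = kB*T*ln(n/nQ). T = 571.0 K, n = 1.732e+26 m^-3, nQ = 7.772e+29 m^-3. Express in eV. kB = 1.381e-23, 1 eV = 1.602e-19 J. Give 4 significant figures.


Step 1: n/nQ = 1.732e+26/7.772e+29 = 0.0002229
Step 2: ln(n/nQ) = -8.409
Step 3: mu = kB*T*ln(n/nQ) = 7.886e-21*-8.409 = -6.631e-20 J
Step 4: Convert to eV: -6.631e-20/1.602e-19 = -0.4139 eV

-0.4139


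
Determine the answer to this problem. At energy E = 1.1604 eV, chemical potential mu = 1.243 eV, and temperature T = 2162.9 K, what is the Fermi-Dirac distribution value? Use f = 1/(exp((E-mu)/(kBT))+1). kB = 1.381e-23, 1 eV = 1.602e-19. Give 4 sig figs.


Step 1: (E - mu) = 1.1604 - 1.243 = -0.0826 eV
Step 2: Convert: (E-mu)*eV = -1.323e-20 J
Step 3: x = (E-mu)*eV/(kB*T) = -0.443
Step 4: f = 1/(exp(-0.443)+1) = 0.609

0.609


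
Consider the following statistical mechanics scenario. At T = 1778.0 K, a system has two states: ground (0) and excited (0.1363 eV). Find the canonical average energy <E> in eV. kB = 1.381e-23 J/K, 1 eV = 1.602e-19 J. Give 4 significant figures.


Step 1: beta*E = 0.1363*1.602e-19/(1.381e-23*1778.0) = 0.8893
Step 2: exp(-beta*E) = 0.411
Step 3: <E> = 0.1363*0.411/(1+0.411) = 0.0397 eV

0.0397


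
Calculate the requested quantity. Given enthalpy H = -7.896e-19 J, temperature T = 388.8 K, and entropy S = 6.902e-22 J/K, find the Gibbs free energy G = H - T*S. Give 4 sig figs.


Step 1: T*S = 388.8 * 6.902e-22 = 2.683e-19 J
Step 2: G = H - T*S = -7.896e-19 - 2.683e-19
Step 3: G = -1.058e-18 J

-1.058e-18


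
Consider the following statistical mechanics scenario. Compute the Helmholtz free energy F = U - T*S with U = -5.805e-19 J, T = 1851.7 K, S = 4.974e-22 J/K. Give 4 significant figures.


Step 1: T*S = 1851.7 * 4.974e-22 = 9.21e-19 J
Step 2: F = U - T*S = -5.805e-19 - 9.21e-19
Step 3: F = -1.502e-18 J

-1.502e-18


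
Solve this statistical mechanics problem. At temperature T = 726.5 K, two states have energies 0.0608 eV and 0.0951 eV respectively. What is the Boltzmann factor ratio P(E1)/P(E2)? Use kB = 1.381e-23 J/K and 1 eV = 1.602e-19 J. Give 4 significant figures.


Step 1: Compute energy difference dE = E1 - E2 = 0.0608 - 0.0951 = -0.0343 eV
Step 2: Convert to Joules: dE_J = -0.0343 * 1.602e-19 = -5.495e-21 J
Step 3: Compute exponent = -dE_J / (kB * T) = -(-5.495e-21) / (1.381e-23 * 726.5) = 0.5477
Step 4: P(E1)/P(E2) = exp(0.5477) = 1.729

1.729


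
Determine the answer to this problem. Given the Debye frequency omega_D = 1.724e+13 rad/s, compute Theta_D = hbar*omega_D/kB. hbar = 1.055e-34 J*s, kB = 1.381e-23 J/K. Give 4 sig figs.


Step 1: hbar*omega_D = 1.055e-34 * 1.724e+13 = 1.819e-21 J
Step 2: Theta_D = 1.819e-21 / 1.381e-23
Step 3: Theta_D = 131.7 K

131.7


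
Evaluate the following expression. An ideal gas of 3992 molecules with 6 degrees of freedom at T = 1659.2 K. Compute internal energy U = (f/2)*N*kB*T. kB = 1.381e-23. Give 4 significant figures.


Step 1: f/2 = 6/2 = 3.0
Step 2: N*kB*T = 3992*1.381e-23*1659.2 = 9.147e-17
Step 3: U = 3.0 * 9.147e-17 = 2.744e-16 J

2.744e-16


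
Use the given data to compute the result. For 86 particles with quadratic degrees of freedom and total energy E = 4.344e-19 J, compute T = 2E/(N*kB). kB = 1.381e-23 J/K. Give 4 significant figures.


Step 1: Numerator = 2*E = 2*4.344e-19 = 8.688e-19 J
Step 2: Denominator = N*kB = 86*1.381e-23 = 1.188e-21
Step 3: T = 8.688e-19 / 1.188e-21 = 731.5 K

731.5


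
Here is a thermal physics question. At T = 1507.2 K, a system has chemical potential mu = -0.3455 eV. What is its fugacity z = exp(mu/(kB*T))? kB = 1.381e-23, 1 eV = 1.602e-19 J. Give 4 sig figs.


Step 1: Convert mu to Joules: -0.3455*1.602e-19 = -5.535e-20 J
Step 2: kB*T = 1.381e-23*1507.2 = 2.081e-20 J
Step 3: mu/(kB*T) = -2.659
Step 4: z = exp(-2.659) = 0.07001

0.07001


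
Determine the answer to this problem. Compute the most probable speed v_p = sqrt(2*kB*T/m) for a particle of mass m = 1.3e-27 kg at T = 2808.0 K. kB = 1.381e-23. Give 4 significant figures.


Step 1: Numerator = 2*kB*T = 2*1.381e-23*2808.0 = 7.756e-20
Step 2: Ratio = 7.756e-20 / 1.3e-27 = 5.966e+07
Step 3: v_p = sqrt(5.966e+07) = 7724 m/s

7724


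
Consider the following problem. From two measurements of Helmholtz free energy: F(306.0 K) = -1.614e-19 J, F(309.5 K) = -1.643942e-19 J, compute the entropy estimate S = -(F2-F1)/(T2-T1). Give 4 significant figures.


Step 1: dF = F2 - F1 = -1.643942e-19 - (-1.614e-19) = -2.9942e-21 J
Step 2: dT = T2 - T1 = 309.5 - 306.0 = 3.5 K
Step 3: S = -dF/dT = -(-2.9942e-21)/3.5 = 8.555e-22 J/K

8.555e-22


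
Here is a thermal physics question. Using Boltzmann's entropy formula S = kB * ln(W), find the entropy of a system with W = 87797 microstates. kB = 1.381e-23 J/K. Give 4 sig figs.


Step 1: ln(W) = ln(87797) = 11.38
Step 2: S = kB * ln(W) = 1.381e-23 * 11.38
Step 3: S = 1.572e-22 J/K

1.572e-22


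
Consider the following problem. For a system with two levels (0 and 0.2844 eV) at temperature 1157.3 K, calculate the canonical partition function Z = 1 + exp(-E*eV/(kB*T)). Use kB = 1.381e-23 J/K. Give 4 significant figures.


Step 1: Compute beta*E = E*eV/(kB*T) = 0.2844*1.602e-19/(1.381e-23*1157.3) = 2.851
Step 2: exp(-beta*E) = exp(-2.851) = 0.0578
Step 3: Z = 1 + 0.0578 = 1.058

1.058


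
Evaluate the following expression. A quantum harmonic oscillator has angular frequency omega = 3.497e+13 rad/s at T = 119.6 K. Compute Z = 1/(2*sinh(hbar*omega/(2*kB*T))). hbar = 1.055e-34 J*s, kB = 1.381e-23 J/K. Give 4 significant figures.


Step 1: Compute x = hbar*omega/(kB*T) = 1.055e-34*3.497e+13/(1.381e-23*119.6) = 2.234
Step 2: x/2 = 1.117
Step 3: sinh(x/2) = 1.364
Step 4: Z = 1/(2*1.364) = 0.3666

0.3666


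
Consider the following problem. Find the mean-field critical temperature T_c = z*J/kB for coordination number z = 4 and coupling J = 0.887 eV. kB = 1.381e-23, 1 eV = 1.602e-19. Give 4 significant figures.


Step 1: z*J = 4*0.887 = 3.548 eV
Step 2: Convert to Joules: 3.548*1.602e-19 = 5.684e-19 J
Step 3: T_c = 5.684e-19 / 1.381e-23 = 4.116e+04 K

4.116e+04


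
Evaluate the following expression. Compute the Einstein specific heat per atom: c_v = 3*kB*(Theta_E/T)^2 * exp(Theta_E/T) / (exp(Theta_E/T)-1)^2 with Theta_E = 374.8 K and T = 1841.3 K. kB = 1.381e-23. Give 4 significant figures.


Step 1: x = Theta_E/T = 374.8/1841.3 = 0.2036
Step 2: x^2 = 0.04143
Step 3: exp(x) = 1.226
Step 4: c_v = 3*1.381e-23*0.04143*1.226/(1.226-1)^2 = 4.129e-23

4.129e-23


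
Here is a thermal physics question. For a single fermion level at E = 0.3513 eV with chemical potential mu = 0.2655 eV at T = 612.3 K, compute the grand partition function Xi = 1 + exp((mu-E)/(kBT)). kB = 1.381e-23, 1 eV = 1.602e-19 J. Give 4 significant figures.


Step 1: (mu - E) = 0.2655 - 0.3513 = -0.0858 eV
Step 2: x = (mu-E)*eV/(kB*T) = -0.0858*1.602e-19/(1.381e-23*612.3) = -1.626
Step 3: exp(x) = 0.1968
Step 4: Xi = 1 + 0.1968 = 1.197

1.197


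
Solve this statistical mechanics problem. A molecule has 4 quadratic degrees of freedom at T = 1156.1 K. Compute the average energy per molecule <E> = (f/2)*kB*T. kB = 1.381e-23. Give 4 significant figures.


Step 1: f/2 = 4/2 = 2
Step 2: kB*T = 1.381e-23 * 1156.1 = 1.597e-20
Step 3: <E> = 2 * 1.597e-20 = 3.193e-20 J

3.193e-20


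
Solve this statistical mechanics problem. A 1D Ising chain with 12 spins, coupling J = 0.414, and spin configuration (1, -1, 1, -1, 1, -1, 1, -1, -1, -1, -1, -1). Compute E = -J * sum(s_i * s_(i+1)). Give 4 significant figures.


Step 1: Nearest-neighbor products: -1, -1, -1, -1, -1, -1, -1, 1, 1, 1, 1
Step 2: Sum of products = -3
Step 3: E = -0.414 * -3 = 1.242

1.242


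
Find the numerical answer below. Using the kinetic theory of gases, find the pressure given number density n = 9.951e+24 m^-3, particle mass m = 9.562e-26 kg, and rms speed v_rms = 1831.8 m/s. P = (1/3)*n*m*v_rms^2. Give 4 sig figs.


Step 1: v_rms^2 = 1831.8^2 = 3.355e+06
Step 2: n*m = 9.951e+24*9.562e-26 = 0.9515
Step 3: P = (1/3)*0.9515*3.355e+06 = 1.064e+06 Pa

1.064e+06


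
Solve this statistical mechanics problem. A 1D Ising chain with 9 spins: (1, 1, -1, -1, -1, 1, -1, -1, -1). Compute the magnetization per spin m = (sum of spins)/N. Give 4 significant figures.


Step 1: Count up spins (+1): 3, down spins (-1): 6
Step 2: Total magnetization M = 3 - 6 = -3
Step 3: m = M/N = -3/9 = -0.3333

-0.3333


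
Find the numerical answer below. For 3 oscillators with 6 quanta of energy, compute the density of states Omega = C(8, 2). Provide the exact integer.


Step 1: Use binomial coefficient C(8, 2)
Step 2: Numerator = 8! / 6!
Step 3: Denominator = 2!
Step 4: Omega = 28

28


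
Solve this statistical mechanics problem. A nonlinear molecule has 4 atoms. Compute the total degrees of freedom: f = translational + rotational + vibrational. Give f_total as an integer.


Step 1: Translational DOF = 3
Step 2: Rotational DOF (nonlinear) = 3
Step 3: Vibrational DOF = 3*4 - 6 = 6
Step 4: Total = 3 + 3 + 6 = 12

12


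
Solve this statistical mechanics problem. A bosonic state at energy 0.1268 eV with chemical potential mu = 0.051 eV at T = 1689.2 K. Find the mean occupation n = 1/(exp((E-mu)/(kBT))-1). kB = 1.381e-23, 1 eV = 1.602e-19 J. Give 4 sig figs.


Step 1: (E - mu) = 0.0758 eV
Step 2: x = (E-mu)*eV/(kB*T) = 0.0758*1.602e-19/(1.381e-23*1689.2) = 0.5205
Step 3: exp(x) = 1.683
Step 4: n = 1/(exp(x)-1) = 1.464

1.464


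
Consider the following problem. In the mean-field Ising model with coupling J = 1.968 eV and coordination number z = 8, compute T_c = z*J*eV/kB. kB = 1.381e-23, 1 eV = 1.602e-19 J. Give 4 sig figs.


Step 1: z*J = 8*1.968 = 15.74 eV
Step 2: Convert to Joules: 15.74*1.602e-19 = 2.522e-18 J
Step 3: T_c = 2.522e-18 / 1.381e-23 = 1.826e+05 K

1.826e+05


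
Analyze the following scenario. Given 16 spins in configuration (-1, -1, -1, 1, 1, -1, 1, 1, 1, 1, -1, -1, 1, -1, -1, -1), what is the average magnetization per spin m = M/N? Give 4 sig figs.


Step 1: Count up spins (+1): 7, down spins (-1): 9
Step 2: Total magnetization M = 7 - 9 = -2
Step 3: m = M/N = -2/16 = -0.125

-0.125


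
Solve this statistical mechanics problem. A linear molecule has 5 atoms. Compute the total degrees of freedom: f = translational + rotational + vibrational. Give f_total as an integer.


Step 1: Translational DOF = 3
Step 2: Rotational DOF (linear) = 2
Step 3: Vibrational DOF = 3*5 - 5 = 10
Step 4: Total = 3 + 2 + 10 = 15

15


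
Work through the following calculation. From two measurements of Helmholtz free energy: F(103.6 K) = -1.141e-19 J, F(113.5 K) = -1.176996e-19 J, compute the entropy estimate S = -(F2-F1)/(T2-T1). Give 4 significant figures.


Step 1: dF = F2 - F1 = -1.176996e-19 - (-1.141e-19) = -3.5996e-21 J
Step 2: dT = T2 - T1 = 113.5 - 103.6 = 9.9 K
Step 3: S = -dF/dT = -(-3.5996e-21)/9.9 = 3.636e-22 J/K

3.636e-22


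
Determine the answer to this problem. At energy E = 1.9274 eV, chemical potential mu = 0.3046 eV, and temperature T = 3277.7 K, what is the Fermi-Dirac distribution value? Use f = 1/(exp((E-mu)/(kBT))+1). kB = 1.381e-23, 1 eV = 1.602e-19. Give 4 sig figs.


Step 1: (E - mu) = 1.9274 - 0.3046 = 1.623 eV
Step 2: Convert: (E-mu)*eV = 2.6e-19 J
Step 3: x = (E-mu)*eV/(kB*T) = 5.743
Step 4: f = 1/(exp(5.743)+1) = 0.003194

0.003194


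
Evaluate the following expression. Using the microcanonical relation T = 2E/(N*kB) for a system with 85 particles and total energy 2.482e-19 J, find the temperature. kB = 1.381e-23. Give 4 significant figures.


Step 1: Numerator = 2*E = 2*2.482e-19 = 4.964e-19 J
Step 2: Denominator = N*kB = 85*1.381e-23 = 1.174e-21
Step 3: T = 4.964e-19 / 1.174e-21 = 422.9 K

422.9


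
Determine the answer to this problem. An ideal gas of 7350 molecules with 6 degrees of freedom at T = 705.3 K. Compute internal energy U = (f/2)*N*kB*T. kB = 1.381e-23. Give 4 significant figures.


Step 1: f/2 = 6/2 = 3.0
Step 2: N*kB*T = 7350*1.381e-23*705.3 = 7.159e-17
Step 3: U = 3.0 * 7.159e-17 = 2.148e-16 J

2.148e-16


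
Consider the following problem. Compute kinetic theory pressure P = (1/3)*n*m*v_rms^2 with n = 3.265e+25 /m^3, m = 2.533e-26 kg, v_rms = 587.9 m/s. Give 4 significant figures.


Step 1: v_rms^2 = 587.9^2 = 3.456e+05
Step 2: n*m = 3.265e+25*2.533e-26 = 0.827
Step 3: P = (1/3)*0.827*3.456e+05 = 9.528e+04 Pa

9.528e+04


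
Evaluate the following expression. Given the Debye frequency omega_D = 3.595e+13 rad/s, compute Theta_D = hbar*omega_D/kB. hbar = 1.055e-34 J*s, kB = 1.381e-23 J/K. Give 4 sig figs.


Step 1: hbar*omega_D = 1.055e-34 * 3.595e+13 = 3.793e-21 J
Step 2: Theta_D = 3.793e-21 / 1.381e-23
Step 3: Theta_D = 274.6 K

274.6


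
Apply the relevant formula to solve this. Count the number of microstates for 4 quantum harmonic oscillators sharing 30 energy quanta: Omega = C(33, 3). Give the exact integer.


Step 1: Use binomial coefficient C(33, 3)
Step 2: Numerator = 33! / 30!
Step 3: Denominator = 3!
Step 4: Omega = 5456

5456


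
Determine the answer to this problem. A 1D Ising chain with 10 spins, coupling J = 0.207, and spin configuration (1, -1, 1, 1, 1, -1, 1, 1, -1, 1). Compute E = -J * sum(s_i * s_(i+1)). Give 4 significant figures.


Step 1: Nearest-neighbor products: -1, -1, 1, 1, -1, -1, 1, -1, -1
Step 2: Sum of products = -3
Step 3: E = -0.207 * -3 = 0.621

0.621


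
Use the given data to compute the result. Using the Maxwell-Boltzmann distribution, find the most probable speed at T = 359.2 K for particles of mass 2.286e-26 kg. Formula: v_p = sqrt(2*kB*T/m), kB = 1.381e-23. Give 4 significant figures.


Step 1: Numerator = 2*kB*T = 2*1.381e-23*359.2 = 9.921e-21
Step 2: Ratio = 9.921e-21 / 2.286e-26 = 4.34e+05
Step 3: v_p = sqrt(4.34e+05) = 658.8 m/s

658.8


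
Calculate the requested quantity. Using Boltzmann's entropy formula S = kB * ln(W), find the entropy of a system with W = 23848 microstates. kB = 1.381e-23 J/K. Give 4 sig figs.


Step 1: ln(W) = ln(23848) = 10.08
Step 2: S = kB * ln(W) = 1.381e-23 * 10.08
Step 3: S = 1.392e-22 J/K

1.392e-22


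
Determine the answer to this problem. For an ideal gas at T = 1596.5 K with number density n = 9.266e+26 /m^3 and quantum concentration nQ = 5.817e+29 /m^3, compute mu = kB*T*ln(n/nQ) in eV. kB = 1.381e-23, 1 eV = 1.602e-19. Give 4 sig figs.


Step 1: n/nQ = 9.266e+26/5.817e+29 = 0.001593
Step 2: ln(n/nQ) = -6.442
Step 3: mu = kB*T*ln(n/nQ) = 2.205e-20*-6.442 = -1.42e-19 J
Step 4: Convert to eV: -1.42e-19/1.602e-19 = -0.8866 eV

-0.8866


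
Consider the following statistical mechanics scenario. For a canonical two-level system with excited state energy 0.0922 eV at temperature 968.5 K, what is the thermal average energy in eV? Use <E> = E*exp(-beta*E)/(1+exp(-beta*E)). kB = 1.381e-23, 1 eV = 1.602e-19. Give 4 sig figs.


Step 1: beta*E = 0.0922*1.602e-19/(1.381e-23*968.5) = 1.104
Step 2: exp(-beta*E) = 0.3314
Step 3: <E> = 0.0922*0.3314/(1+0.3314) = 0.02295 eV

0.02295


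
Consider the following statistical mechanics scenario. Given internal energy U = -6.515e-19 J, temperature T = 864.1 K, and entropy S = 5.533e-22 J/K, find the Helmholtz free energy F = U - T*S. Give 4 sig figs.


Step 1: T*S = 864.1 * 5.533e-22 = 4.781e-19 J
Step 2: F = U - T*S = -6.515e-19 - 4.781e-19
Step 3: F = -1.13e-18 J

-1.13e-18


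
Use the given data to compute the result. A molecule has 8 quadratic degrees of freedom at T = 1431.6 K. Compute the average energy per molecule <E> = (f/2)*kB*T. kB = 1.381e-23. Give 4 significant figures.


Step 1: f/2 = 8/2 = 4
Step 2: kB*T = 1.381e-23 * 1431.6 = 1.977e-20
Step 3: <E> = 4 * 1.977e-20 = 7.908e-20 J

7.908e-20


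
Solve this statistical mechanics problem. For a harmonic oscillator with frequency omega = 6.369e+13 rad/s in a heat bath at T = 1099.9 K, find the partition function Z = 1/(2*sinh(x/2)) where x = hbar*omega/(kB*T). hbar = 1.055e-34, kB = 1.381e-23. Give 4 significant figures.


Step 1: Compute x = hbar*omega/(kB*T) = 1.055e-34*6.369e+13/(1.381e-23*1099.9) = 0.4424
Step 2: x/2 = 0.2212
Step 3: sinh(x/2) = 0.223
Step 4: Z = 1/(2*0.223) = 2.242

2.242


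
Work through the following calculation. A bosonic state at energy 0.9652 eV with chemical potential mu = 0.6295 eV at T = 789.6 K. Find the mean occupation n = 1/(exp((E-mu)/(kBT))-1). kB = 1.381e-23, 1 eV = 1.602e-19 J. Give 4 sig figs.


Step 1: (E - mu) = 0.3357 eV
Step 2: x = (E-mu)*eV/(kB*T) = 0.3357*1.602e-19/(1.381e-23*789.6) = 4.932
Step 3: exp(x) = 138.6
Step 4: n = 1/(exp(x)-1) = 0.007265

0.007265


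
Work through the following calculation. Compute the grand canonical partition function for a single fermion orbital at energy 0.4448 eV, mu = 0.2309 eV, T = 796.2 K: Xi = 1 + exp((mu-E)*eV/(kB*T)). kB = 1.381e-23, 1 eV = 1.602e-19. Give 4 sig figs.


Step 1: (mu - E) = 0.2309 - 0.4448 = -0.2139 eV
Step 2: x = (mu-E)*eV/(kB*T) = -0.2139*1.602e-19/(1.381e-23*796.2) = -3.116
Step 3: exp(x) = 0.04432
Step 4: Xi = 1 + 0.04432 = 1.044

1.044


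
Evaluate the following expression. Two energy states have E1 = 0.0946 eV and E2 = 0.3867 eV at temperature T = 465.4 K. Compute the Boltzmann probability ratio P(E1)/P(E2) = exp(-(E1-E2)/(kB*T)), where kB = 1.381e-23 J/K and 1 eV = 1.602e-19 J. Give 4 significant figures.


Step 1: Compute energy difference dE = E1 - E2 = 0.0946 - 0.3867 = -0.2921 eV
Step 2: Convert to Joules: dE_J = -0.2921 * 1.602e-19 = -4.679e-20 J
Step 3: Compute exponent = -dE_J / (kB * T) = -(-4.679e-20) / (1.381e-23 * 465.4) = 7.281
Step 4: P(E1)/P(E2) = exp(7.281) = 1452

1452


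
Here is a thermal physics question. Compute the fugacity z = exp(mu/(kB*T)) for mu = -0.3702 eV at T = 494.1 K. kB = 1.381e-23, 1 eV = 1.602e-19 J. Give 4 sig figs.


Step 1: Convert mu to Joules: -0.3702*1.602e-19 = -5.931e-20 J
Step 2: kB*T = 1.381e-23*494.1 = 6.824e-21 J
Step 3: mu/(kB*T) = -8.691
Step 4: z = exp(-8.691) = 0.000168

0.000168


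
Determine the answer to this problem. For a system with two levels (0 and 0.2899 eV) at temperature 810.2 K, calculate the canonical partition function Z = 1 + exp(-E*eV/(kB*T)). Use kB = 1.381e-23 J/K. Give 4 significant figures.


Step 1: Compute beta*E = E*eV/(kB*T) = 0.2899*1.602e-19/(1.381e-23*810.2) = 4.151
Step 2: exp(-beta*E) = exp(-4.151) = 0.01575
Step 3: Z = 1 + 0.01575 = 1.016

1.016


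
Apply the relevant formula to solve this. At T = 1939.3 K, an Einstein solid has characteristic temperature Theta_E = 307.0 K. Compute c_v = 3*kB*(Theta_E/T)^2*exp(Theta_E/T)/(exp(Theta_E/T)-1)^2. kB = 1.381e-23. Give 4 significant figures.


Step 1: x = Theta_E/T = 307.0/1939.3 = 0.1583
Step 2: x^2 = 0.02506
Step 3: exp(x) = 1.172
Step 4: c_v = 3*1.381e-23*0.02506*1.172/(1.172-1)^2 = 4.134e-23

4.134e-23


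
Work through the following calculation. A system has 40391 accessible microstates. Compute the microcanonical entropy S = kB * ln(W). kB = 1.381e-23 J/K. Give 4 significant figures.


Step 1: ln(W) = ln(40391) = 10.61
Step 2: S = kB * ln(W) = 1.381e-23 * 10.61
Step 3: S = 1.465e-22 J/K

1.465e-22


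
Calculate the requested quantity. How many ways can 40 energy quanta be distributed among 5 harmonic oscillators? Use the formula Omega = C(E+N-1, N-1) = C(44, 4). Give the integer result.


Step 1: Use binomial coefficient C(44, 4)
Step 2: Numerator = 44! / 40!
Step 3: Denominator = 4!
Step 4: Omega = 135751

135751


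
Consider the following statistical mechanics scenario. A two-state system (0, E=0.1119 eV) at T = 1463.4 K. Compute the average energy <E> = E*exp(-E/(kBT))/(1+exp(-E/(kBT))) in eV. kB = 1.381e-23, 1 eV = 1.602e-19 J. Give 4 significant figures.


Step 1: beta*E = 0.1119*1.602e-19/(1.381e-23*1463.4) = 0.887
Step 2: exp(-beta*E) = 0.4119
Step 3: <E> = 0.1119*0.4119/(1+0.4119) = 0.03264 eV

0.03264


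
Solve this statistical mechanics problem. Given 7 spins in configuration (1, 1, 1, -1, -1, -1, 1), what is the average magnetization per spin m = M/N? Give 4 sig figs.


Step 1: Count up spins (+1): 4, down spins (-1): 3
Step 2: Total magnetization M = 4 - 3 = 1
Step 3: m = M/N = 1/7 = 0.1429

0.1429


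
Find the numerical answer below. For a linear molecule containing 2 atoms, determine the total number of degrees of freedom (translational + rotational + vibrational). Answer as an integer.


Step 1: Translational DOF = 3
Step 2: Rotational DOF (linear) = 2
Step 3: Vibrational DOF = 3*2 - 5 = 1
Step 4: Total = 3 + 2 + 1 = 6

6


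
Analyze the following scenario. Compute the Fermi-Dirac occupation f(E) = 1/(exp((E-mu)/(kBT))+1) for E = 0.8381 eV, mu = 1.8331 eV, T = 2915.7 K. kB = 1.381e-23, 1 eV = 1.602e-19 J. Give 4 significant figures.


Step 1: (E - mu) = 0.8381 - 1.8331 = -0.995 eV
Step 2: Convert: (E-mu)*eV = -1.594e-19 J
Step 3: x = (E-mu)*eV/(kB*T) = -3.959
Step 4: f = 1/(exp(-3.959)+1) = 0.9813

0.9813


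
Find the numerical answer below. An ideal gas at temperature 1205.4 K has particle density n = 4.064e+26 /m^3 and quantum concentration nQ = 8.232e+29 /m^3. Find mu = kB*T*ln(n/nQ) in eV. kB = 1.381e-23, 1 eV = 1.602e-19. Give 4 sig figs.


Step 1: n/nQ = 4.064e+26/8.232e+29 = 0.0004937
Step 2: ln(n/nQ) = -7.614
Step 3: mu = kB*T*ln(n/nQ) = 1.665e-20*-7.614 = -1.267e-19 J
Step 4: Convert to eV: -1.267e-19/1.602e-19 = -0.7911 eV

-0.7911


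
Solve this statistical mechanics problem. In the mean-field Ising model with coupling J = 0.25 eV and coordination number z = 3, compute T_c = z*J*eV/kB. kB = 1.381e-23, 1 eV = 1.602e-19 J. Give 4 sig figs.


Step 1: z*J = 3*0.25 = 0.75 eV
Step 2: Convert to Joules: 0.75*1.602e-19 = 1.201e-19 J
Step 3: T_c = 1.201e-19 / 1.381e-23 = 8700 K

8700


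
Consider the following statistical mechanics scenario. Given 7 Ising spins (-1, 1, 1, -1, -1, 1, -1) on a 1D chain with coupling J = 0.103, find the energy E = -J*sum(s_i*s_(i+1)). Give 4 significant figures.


Step 1: Nearest-neighbor products: -1, 1, -1, 1, -1, -1
Step 2: Sum of products = -2
Step 3: E = -0.103 * -2 = 0.206

0.206


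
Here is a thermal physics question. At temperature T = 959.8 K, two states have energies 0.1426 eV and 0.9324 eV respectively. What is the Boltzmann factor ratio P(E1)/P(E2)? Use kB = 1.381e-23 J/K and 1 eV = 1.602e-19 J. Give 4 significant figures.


Step 1: Compute energy difference dE = E1 - E2 = 0.1426 - 0.9324 = -0.7898 eV
Step 2: Convert to Joules: dE_J = -0.7898 * 1.602e-19 = -1.265e-19 J
Step 3: Compute exponent = -dE_J / (kB * T) = -(-1.265e-19) / (1.381e-23 * 959.8) = 9.546
Step 4: P(E1)/P(E2) = exp(9.546) = 1.398e+04

1.398e+04


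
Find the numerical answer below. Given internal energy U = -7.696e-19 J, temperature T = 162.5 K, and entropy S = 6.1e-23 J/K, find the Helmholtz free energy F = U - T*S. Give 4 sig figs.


Step 1: T*S = 162.5 * 6.1e-23 = 9.913e-21 J
Step 2: F = U - T*S = -7.696e-19 - 9.913e-21
Step 3: F = -7.795e-19 J

-7.795e-19


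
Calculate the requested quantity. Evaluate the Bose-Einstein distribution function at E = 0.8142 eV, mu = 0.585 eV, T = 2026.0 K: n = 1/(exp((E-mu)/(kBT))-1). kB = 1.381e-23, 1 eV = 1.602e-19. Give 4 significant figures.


Step 1: (E - mu) = 0.2292 eV
Step 2: x = (E-mu)*eV/(kB*T) = 0.2292*1.602e-19/(1.381e-23*2026.0) = 1.312
Step 3: exp(x) = 3.715
Step 4: n = 1/(exp(x)-1) = 0.3683

0.3683


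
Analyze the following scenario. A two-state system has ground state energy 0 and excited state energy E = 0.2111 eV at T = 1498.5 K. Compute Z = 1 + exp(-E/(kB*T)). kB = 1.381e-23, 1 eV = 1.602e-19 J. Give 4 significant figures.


Step 1: Compute beta*E = E*eV/(kB*T) = 0.2111*1.602e-19/(1.381e-23*1498.5) = 1.634
Step 2: exp(-beta*E) = exp(-1.634) = 0.1951
Step 3: Z = 1 + 0.1951 = 1.195

1.195


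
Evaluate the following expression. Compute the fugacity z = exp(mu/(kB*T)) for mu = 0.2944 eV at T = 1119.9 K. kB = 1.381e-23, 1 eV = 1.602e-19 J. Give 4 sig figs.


Step 1: Convert mu to Joules: 0.2944*1.602e-19 = 4.716e-20 J
Step 2: kB*T = 1.381e-23*1119.9 = 1.547e-20 J
Step 3: mu/(kB*T) = 3.049
Step 4: z = exp(3.049) = 21.1

21.1


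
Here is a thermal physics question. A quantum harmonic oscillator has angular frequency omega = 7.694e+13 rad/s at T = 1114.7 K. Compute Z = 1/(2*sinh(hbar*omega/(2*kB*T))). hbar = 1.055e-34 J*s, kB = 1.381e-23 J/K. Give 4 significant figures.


Step 1: Compute x = hbar*omega/(kB*T) = 1.055e-34*7.694e+13/(1.381e-23*1114.7) = 0.5273
Step 2: x/2 = 0.2636
Step 3: sinh(x/2) = 0.2667
Step 4: Z = 1/(2*0.2667) = 1.875

1.875


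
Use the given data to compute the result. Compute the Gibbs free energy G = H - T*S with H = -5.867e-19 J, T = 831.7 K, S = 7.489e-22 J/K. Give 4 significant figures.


Step 1: T*S = 831.7 * 7.489e-22 = 6.229e-19 J
Step 2: G = H - T*S = -5.867e-19 - 6.229e-19
Step 3: G = -1.21e-18 J

-1.21e-18


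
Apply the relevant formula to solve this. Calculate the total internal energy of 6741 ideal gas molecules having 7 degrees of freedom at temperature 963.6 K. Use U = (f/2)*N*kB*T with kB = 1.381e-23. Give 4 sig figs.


Step 1: f/2 = 7/2 = 3.5
Step 2: N*kB*T = 6741*1.381e-23*963.6 = 8.97e-17
Step 3: U = 3.5 * 8.97e-17 = 3.14e-16 J

3.14e-16


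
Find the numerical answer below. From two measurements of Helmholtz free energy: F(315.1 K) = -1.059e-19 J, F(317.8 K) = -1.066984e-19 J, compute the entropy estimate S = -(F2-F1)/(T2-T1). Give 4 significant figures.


Step 1: dF = F2 - F1 = -1.066984e-19 - (-1.059e-19) = -7.984e-22 J
Step 2: dT = T2 - T1 = 317.8 - 315.1 = 2.7 K
Step 3: S = -dF/dT = -(-7.984e-22)/2.7 = 2.957e-22 J/K

2.957e-22


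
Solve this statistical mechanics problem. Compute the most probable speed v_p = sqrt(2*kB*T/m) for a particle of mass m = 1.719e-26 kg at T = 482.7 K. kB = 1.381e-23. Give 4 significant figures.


Step 1: Numerator = 2*kB*T = 2*1.381e-23*482.7 = 1.333e-20
Step 2: Ratio = 1.333e-20 / 1.719e-26 = 7.756e+05
Step 3: v_p = sqrt(7.756e+05) = 880.7 m/s

880.7


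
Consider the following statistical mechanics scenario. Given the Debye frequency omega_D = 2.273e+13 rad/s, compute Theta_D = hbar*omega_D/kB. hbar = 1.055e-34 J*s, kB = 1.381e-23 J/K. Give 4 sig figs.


Step 1: hbar*omega_D = 1.055e-34 * 2.273e+13 = 2.398e-21 J
Step 2: Theta_D = 2.398e-21 / 1.381e-23
Step 3: Theta_D = 173.6 K

173.6


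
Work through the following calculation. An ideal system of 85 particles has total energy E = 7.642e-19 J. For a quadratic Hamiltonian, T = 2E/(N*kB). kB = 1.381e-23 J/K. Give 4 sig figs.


Step 1: Numerator = 2*E = 2*7.642e-19 = 1.528e-18 J
Step 2: Denominator = N*kB = 85*1.381e-23 = 1.174e-21
Step 3: T = 1.528e-18 / 1.174e-21 = 1302 K

1302


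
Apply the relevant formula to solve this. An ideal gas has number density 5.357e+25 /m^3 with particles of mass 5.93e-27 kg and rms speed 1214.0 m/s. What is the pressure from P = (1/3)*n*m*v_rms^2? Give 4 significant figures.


Step 1: v_rms^2 = 1214.0^2 = 1.474e+06
Step 2: n*m = 5.357e+25*5.93e-27 = 0.3177
Step 3: P = (1/3)*0.3177*1.474e+06 = 1.561e+05 Pa

1.561e+05


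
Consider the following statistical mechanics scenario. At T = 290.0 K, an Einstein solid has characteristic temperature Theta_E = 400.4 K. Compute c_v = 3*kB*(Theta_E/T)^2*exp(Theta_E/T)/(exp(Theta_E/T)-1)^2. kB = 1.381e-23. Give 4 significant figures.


Step 1: x = Theta_E/T = 400.4/290.0 = 1.381
Step 2: x^2 = 1.906
Step 3: exp(x) = 3.978
Step 4: c_v = 3*1.381e-23*1.906*3.978/(3.978-1)^2 = 3.543e-23

3.543e-23


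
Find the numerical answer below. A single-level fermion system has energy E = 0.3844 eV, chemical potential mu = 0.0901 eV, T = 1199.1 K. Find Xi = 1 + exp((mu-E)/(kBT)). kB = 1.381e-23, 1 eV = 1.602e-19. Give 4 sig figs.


Step 1: (mu - E) = 0.0901 - 0.3844 = -0.2943 eV
Step 2: x = (mu-E)*eV/(kB*T) = -0.2943*1.602e-19/(1.381e-23*1199.1) = -2.847
Step 3: exp(x) = 0.05801
Step 4: Xi = 1 + 0.05801 = 1.058

1.058


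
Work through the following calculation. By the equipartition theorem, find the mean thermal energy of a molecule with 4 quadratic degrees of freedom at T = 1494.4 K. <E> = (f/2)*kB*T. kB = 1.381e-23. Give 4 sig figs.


Step 1: f/2 = 4/2 = 2
Step 2: kB*T = 1.381e-23 * 1494.4 = 2.064e-20
Step 3: <E> = 2 * 2.064e-20 = 4.128e-20 J

4.128e-20


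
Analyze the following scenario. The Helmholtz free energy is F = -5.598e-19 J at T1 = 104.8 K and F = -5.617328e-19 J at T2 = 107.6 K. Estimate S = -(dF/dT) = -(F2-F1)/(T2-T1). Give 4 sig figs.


Step 1: dF = F2 - F1 = -5.617328e-19 - (-5.598e-19) = -1.9328e-21 J
Step 2: dT = T2 - T1 = 107.6 - 104.8 = 2.8 K
Step 3: S = -dF/dT = -(-1.9328e-21)/2.8 = 6.903e-22 J/K

6.903e-22


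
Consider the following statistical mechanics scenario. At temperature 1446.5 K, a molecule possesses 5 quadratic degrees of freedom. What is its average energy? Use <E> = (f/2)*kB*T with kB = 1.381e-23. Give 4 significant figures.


Step 1: f/2 = 5/2 = 2.5
Step 2: kB*T = 1.381e-23 * 1446.5 = 1.998e-20
Step 3: <E> = 2.5 * 1.998e-20 = 4.994e-20 J

4.994e-20


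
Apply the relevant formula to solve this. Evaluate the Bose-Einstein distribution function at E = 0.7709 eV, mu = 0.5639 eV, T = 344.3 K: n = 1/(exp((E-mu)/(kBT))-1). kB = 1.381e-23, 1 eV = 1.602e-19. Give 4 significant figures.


Step 1: (E - mu) = 0.207 eV
Step 2: x = (E-mu)*eV/(kB*T) = 0.207*1.602e-19/(1.381e-23*344.3) = 6.974
Step 3: exp(x) = 1069
Step 4: n = 1/(exp(x)-1) = 0.0009365

0.0009365


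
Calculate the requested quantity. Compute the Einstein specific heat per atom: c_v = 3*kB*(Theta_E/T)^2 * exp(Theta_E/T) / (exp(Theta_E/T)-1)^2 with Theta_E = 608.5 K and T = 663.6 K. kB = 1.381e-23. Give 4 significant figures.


Step 1: x = Theta_E/T = 608.5/663.6 = 0.917
Step 2: x^2 = 0.8408
Step 3: exp(x) = 2.502
Step 4: c_v = 3*1.381e-23*0.8408*2.502/(2.502-1)^2 = 3.865e-23

3.865e-23


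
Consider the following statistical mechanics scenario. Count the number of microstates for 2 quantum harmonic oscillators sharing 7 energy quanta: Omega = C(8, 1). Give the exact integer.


Step 1: Use binomial coefficient C(8, 1)
Step 2: Numerator = 8! / 7!
Step 3: Denominator = 1!
Step 4: Omega = 8

8


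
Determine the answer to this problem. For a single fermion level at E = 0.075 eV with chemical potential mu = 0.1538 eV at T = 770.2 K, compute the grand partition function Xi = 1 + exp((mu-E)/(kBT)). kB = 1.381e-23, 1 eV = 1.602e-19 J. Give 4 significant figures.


Step 1: (mu - E) = 0.1538 - 0.075 = 0.0788 eV
Step 2: x = (mu-E)*eV/(kB*T) = 0.0788*1.602e-19/(1.381e-23*770.2) = 1.187
Step 3: exp(x) = 3.277
Step 4: Xi = 1 + 3.277 = 4.277

4.277


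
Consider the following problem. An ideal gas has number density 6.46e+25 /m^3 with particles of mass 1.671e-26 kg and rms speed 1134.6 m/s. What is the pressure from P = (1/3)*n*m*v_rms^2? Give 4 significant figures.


Step 1: v_rms^2 = 1134.6^2 = 1.287e+06
Step 2: n*m = 6.46e+25*1.671e-26 = 1.079
Step 3: P = (1/3)*1.079*1.287e+06 = 4.632e+05 Pa

4.632e+05


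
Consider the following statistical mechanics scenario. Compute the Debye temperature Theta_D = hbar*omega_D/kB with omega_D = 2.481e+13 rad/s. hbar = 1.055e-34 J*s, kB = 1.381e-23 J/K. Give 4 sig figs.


Step 1: hbar*omega_D = 1.055e-34 * 2.481e+13 = 2.617e-21 J
Step 2: Theta_D = 2.617e-21 / 1.381e-23
Step 3: Theta_D = 189.5 K

189.5


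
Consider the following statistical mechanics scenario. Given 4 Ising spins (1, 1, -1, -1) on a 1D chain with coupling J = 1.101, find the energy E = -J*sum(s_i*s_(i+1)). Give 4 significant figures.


Step 1: Nearest-neighbor products: 1, -1, 1
Step 2: Sum of products = 1
Step 3: E = -1.101 * 1 = -1.101

-1.101


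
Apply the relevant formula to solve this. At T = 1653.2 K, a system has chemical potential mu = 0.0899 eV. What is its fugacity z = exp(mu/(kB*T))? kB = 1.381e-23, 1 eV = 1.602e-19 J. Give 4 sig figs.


Step 1: Convert mu to Joules: 0.0899*1.602e-19 = 1.44e-20 J
Step 2: kB*T = 1.381e-23*1653.2 = 2.283e-20 J
Step 3: mu/(kB*T) = 0.6308
Step 4: z = exp(0.6308) = 1.879

1.879


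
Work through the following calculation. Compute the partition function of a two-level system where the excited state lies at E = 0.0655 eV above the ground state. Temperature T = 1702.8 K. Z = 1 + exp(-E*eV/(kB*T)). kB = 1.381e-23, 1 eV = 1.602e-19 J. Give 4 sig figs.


Step 1: Compute beta*E = E*eV/(kB*T) = 0.0655*1.602e-19/(1.381e-23*1702.8) = 0.4462
Step 2: exp(-beta*E) = exp(-0.4462) = 0.64
Step 3: Z = 1 + 0.64 = 1.64

1.64


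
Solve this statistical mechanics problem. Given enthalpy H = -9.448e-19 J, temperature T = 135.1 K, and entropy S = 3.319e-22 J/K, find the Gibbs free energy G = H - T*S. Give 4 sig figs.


Step 1: T*S = 135.1 * 3.319e-22 = 4.484e-20 J
Step 2: G = H - T*S = -9.448e-19 - 4.484e-20
Step 3: G = -9.896e-19 J

-9.896e-19


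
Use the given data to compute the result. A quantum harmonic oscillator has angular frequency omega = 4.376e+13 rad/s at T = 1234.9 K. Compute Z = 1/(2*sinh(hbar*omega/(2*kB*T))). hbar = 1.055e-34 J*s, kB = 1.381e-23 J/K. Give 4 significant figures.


Step 1: Compute x = hbar*omega/(kB*T) = 1.055e-34*4.376e+13/(1.381e-23*1234.9) = 0.2707
Step 2: x/2 = 0.1354
Step 3: sinh(x/2) = 0.1358
Step 4: Z = 1/(2*0.1358) = 3.683

3.683


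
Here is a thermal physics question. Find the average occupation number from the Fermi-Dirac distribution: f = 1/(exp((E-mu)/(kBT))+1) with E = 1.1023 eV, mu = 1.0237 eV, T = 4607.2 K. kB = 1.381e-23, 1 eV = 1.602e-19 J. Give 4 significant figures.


Step 1: (E - mu) = 1.1023 - 1.0237 = 0.0786 eV
Step 2: Convert: (E-mu)*eV = 1.259e-20 J
Step 3: x = (E-mu)*eV/(kB*T) = 0.1979
Step 4: f = 1/(exp(0.1979)+1) = 0.4507

0.4507


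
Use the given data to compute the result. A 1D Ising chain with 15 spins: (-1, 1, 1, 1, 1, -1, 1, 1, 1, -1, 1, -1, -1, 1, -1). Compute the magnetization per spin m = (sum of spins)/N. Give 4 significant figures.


Step 1: Count up spins (+1): 9, down spins (-1): 6
Step 2: Total magnetization M = 9 - 6 = 3
Step 3: m = M/N = 3/15 = 0.2

0.2


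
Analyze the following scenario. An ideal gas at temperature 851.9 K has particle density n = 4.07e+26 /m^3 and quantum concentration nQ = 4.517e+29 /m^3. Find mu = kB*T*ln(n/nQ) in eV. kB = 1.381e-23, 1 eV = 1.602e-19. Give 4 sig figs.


Step 1: n/nQ = 4.07e+26/4.517e+29 = 0.000901
Step 2: ln(n/nQ) = -7.012
Step 3: mu = kB*T*ln(n/nQ) = 1.176e-20*-7.012 = -8.249e-20 J
Step 4: Convert to eV: -8.249e-20/1.602e-19 = -0.5149 eV

-0.5149


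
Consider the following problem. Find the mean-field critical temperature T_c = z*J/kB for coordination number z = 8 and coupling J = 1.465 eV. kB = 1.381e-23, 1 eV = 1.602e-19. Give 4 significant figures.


Step 1: z*J = 8*1.465 = 11.72 eV
Step 2: Convert to Joules: 11.72*1.602e-19 = 1.878e-18 J
Step 3: T_c = 1.878e-18 / 1.381e-23 = 1.36e+05 K

1.36e+05


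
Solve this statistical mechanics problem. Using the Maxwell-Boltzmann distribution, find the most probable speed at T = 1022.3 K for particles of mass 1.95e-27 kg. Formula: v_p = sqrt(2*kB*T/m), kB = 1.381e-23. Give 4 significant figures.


Step 1: Numerator = 2*kB*T = 2*1.381e-23*1022.3 = 2.824e-20
Step 2: Ratio = 2.824e-20 / 1.95e-27 = 1.448e+07
Step 3: v_p = sqrt(1.448e+07) = 3805 m/s

3805


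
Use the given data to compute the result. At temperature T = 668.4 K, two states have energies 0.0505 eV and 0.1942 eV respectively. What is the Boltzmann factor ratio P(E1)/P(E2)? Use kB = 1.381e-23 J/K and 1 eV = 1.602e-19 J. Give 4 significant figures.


Step 1: Compute energy difference dE = E1 - E2 = 0.0505 - 0.1942 = -0.1437 eV
Step 2: Convert to Joules: dE_J = -0.1437 * 1.602e-19 = -2.302e-20 J
Step 3: Compute exponent = -dE_J / (kB * T) = -(-2.302e-20) / (1.381e-23 * 668.4) = 2.494
Step 4: P(E1)/P(E2) = exp(2.494) = 12.11

12.11


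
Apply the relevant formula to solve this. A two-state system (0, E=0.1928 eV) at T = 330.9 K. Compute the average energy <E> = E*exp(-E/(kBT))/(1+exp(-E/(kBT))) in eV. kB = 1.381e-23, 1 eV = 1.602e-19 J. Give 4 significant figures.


Step 1: beta*E = 0.1928*1.602e-19/(1.381e-23*330.9) = 6.759
Step 2: exp(-beta*E) = 0.00116
Step 3: <E> = 0.1928*0.00116/(1+0.00116) = 0.0002235 eV

0.0002235
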